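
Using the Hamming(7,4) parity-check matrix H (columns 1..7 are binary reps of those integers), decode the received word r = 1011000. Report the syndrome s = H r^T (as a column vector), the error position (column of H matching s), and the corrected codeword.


s = (1, 1, 0)^T, error position = 6, corrected codeword c = 1011010

Compute s = H r^T mod 2 one row at a time:
  s_1 = 1 + 0 + 0 + 0 = 1 ≡ 1 (mod 2).
  s_2 = 0 + 1 + 0 + 0 = 1 ≡ 1 (mod 2).
  s_3 = 1 + 1 + 0 + 0 = 2 ≡ 0 (mod 2).
s = (1, 1, 0)^T — this equals column 6 of H (binary 110), so error is at position 6.
Correct: flip bit 6 of r = 1011000 to get c = 1011010.


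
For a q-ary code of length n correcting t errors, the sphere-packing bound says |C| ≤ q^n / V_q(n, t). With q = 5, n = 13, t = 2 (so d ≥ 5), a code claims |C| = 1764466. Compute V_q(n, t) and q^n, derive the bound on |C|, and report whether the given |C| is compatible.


V_q(n, t) = 1301, q^n = 1220703125, Hamming bound = 938280, |C| = 1764466 > bound (violated).

Step 1: Compute V_q(n, t) = Σ_{j=0}^2 C(n, j) (q−1)^j.
  j = 0: C(13,0)·(4)^0 = 1·1 = 1.
  j = 1: C(13,1)·(4)^1 = 13·4 = 52.
  j = 2: C(13,2)·(4)^2 = 78·16 = 1248.
  V_q(n, t) = 1 + 52 + 1248 = 1301.
Step 2: q^n = 5^13 = 1220703125.
Step 3: Hamming bound ⌊q^n / V_q(n,t)⌋ = ⌊1220703125/1301⌋ = 938280.
Step 4: Compare |C| = 1764466 to 938280: violated.
The claimed |C| lies above the Hamming bound, so no 5-ary code of length 13 with d ≥ 5 can have 1764466 codewords.


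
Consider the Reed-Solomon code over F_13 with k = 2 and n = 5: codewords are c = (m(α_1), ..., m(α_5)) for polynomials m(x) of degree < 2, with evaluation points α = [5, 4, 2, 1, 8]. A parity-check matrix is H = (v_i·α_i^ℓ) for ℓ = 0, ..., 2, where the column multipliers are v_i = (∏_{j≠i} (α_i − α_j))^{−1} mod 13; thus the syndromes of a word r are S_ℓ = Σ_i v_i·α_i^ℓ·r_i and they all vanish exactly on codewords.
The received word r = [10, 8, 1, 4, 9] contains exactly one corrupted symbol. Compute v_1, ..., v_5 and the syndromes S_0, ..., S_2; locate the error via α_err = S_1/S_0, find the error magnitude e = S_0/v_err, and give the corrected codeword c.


S = (6, 4, 7), error at position 1, error magnitude e = 5, c = [5, 8, 1, 4, 9].

Step 1: column multipliers v_i = (∏_{j≠i}(α_i − α_j))^{−1} mod 13.
  i = 1 (α = 5): (5−4)(5−2)(5−1)(5−8) = 1·3·4·(−3) = −36 ≡ 3, so v_1 = 3^{−1} = 9 (mod 13).
  i = 2 (α = 4): (4−5)(4−2)(4−1)(4−8) = (−1)·2·3·(−4) = 24 ≡ 11, so v_2 = 11^{−1} = 6 (mod 13).
  i = 3 (α = 2): (2−5)(2−4)(2−1)(2−8) = (−3)·(−2)·1·(−6) = −36 ≡ 3, so v_3 = 3^{−1} = 9 (mod 13).
  i = 4 (α = 1): (1−5)(1−4)(1−2)(1−8) = (−4)·(−3)·(−1)·(−7) = 84 ≡ 6, so v_4 = 6^{−1} = 11 (mod 13).
  i = 5 (α = 8): (8−5)(8−4)(8−2)(8−1) = 3·4·6·7 = 504 ≡ 10, so v_5 = 10^{−1} = 4 (mod 13).
  v = [9, 6, 9, 11, 4].
Step 2: syndromes of r = [10, 8, 1, 4, 9] (all sums mod 13).
  S_0 = Σ v_i r_i = 9·10 + 6·8 + 9·1 + 11·4 + 4·9 = 227 ≡ 6.
  S_1 = Σ v_i α_i r_i = 9·5·10 + 6·4·8 + 9·2·1 + 11·1·4 + 4·8·9 = 992 ≡ 4.
  α_i^2 mod 13 = [12, 3, 4, 1, 12].
  S_2 = Σ v_i α_i^2 r_i = 9·12·10 + 6·3·8 + 9·4·1 + 11·1·4 + 4·12·9 = 1736 ≡ 7.
  S = (6, 4, 7) ≠ 0, so r is not a codeword (an error is present).
Step 3: locate the error. For a single error e at position i, S_ℓ = v_i·e·α_i^ℓ, so α_err = S_1/S_0.
  S_0^{−1} = 6^{−1} = 11 (mod 13), so α_err = 4·11 = 44 ≡ 5 = α_1. Error position i = 1.
  Consistency check: S_2/S_1 = 7·10 = 70 ≡ 5 = α_err ✓ (single-error assumption holds).
Step 4: error magnitude e = S_0/v_1 = S_0·∏_{j≠1}(α_1 − α_j) = 6·3 = 18 ≡ 5 (mod 13).
Step 5: correct position 1: c_1 = r_1 − e = 10 − 5 ≡ 5 (mod 13). Hence c = [5, 8, 1, 4, 9].
  Check: interpolating c through the α_i gives m(x) = 7 + 10·x (degree < 2) with m(α_i) = c_i for every i, so c is indeed a codeword.


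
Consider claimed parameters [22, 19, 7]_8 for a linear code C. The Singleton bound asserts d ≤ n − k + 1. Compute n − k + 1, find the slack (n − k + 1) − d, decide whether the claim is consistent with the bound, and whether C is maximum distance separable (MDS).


Singleton RHS = n − k + 1 = 4, slack = -3, bound violated (no such code; not MDS).

Singleton bound: d ≤ n − k + 1.
Here n = 22, k = 19, so n − k + 1 = 4.
Given d = 7, check d ≤ 4: NO.
Slack = (n − k + 1) − d = -3.
The slack is negative: d = 7 exceeds n − k + 1 = 4 by 3, so the Singleton bound is violated and no linear [22, 19, 7]_8 code can exist. In particular it is not MDS (MDS requires d = n − k + 1 exactly).
Description: the claimed parameters are [22, 19, 7]_8; such a code would be impossible (violates the Singleton bound).


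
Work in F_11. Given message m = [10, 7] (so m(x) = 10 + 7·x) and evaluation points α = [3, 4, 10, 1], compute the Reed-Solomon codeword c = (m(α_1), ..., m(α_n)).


c = [9, 5, 3, 6]

Message polynomial: m(x) = 10 + 7·x (mod 11).
For each evaluation point α_i, compute m(α_i) mod 11:
  α_1 = 3: Horner steps 7 → 9, so m(3) = 9.
  α_2 = 4: Horner steps 7 → 5, so m(4) = 5.
  α_3 = 10: Horner steps 7 → 3, so m(10) = 3.
  α_4 = 1: Horner steps 7 → 6, so m(1) = 6.
Codeword c = [9, 5, 3, 6] ∈ F_11^4.


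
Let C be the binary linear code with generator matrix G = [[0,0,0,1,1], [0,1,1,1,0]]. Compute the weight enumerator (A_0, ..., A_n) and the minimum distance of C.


Weight distribution: A_0 = 1, A_2 = 1, A_3 = 2. Minimum distance d = 2.

Enumerate all 2^2 = 4 messages m ∈ F_2^2.
For each, compute codeword c = mG in F_2^5, then tally its weight.
  m = 00 → c = 00000, weight = 0.
  m = 10 → c = 00011, weight = 2.
  m = 01 → c = 01110, weight = 3.
  m = 11 → c = 01101, weight = 3.
Tally weights:
  weight 0: 1 codewords.
  weight 2: 1 codewords.
  weight 3: 2 codewords.
Minimum distance d = smallest w > 0 with A_w > 0 = 2.
Sanity: Σ A_w = 4 = 2^2 = 4 ✓.


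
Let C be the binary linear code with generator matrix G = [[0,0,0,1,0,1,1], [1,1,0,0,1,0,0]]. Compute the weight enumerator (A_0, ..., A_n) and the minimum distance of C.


Weight distribution: A_0 = 1, A_3 = 2, A_6 = 1. Minimum distance d = 3.

Enumerate all 2^2 = 4 messages m ∈ F_2^2.
For each, compute codeword c = mG in F_2^7, then tally its weight.
  m = 00 → c = 0000000, weight = 0.
  m = 10 → c = 0001011, weight = 3.
  m = 01 → c = 1100100, weight = 3.
  m = 11 → c = 1101111, weight = 6.
Tally weights:
  weight 0: 1 codewords.
  weight 3: 2 codewords.
  weight 6: 1 codewords.
Minimum distance d = smallest w > 0 with A_w > 0 = 3.
Sanity: Σ A_w = 4 = 2^2 = 4 ✓.


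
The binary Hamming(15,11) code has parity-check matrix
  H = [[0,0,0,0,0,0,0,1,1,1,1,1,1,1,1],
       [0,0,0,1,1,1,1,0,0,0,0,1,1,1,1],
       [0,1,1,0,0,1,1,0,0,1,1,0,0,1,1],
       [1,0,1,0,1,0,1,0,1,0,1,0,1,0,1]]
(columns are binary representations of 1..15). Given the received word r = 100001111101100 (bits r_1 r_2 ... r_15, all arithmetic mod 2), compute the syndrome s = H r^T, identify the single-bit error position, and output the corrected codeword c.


s = (1, 0, 1, 0)^T, error position = 10, corrected codeword c = 100001111001100

Compute s = H r^T mod 2 one row at a time:
  s_1 = 1 + 1 + 1 + 0 + 1 + 1 + 0 + 0 = 5 ≡ 1 (mod 2).
  s_2 = 0 + 0 + 1 + 1 + 1 + 1 + 0 + 0 = 4 ≡ 0 (mod 2).
  s_3 = 0 + 0 + 1 + 1 + 1 + 0 + 0 + 0 = 3 ≡ 1 (mod 2).
  s_4 = 1 + 0 + 0 + 1 + 1 + 0 + 1 + 0 = 4 ≡ 0 (mod 2).
s = (1, 0, 1, 0)^T — this equals column 10 of H (binary 1010), so error is at position 10.
Correct: flip bit 10 of r = 100001111101100 to get c = 100001111001100.


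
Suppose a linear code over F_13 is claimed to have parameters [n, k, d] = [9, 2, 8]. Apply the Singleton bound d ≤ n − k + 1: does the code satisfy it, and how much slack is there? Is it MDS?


Singleton RHS = n − k + 1 = 8, slack = 0, bound satisfied, MDS.

Singleton bound: d ≤ n − k + 1.
Here n = 9, k = 2, so n − k + 1 = 8.
Given d = 8, check d ≤ 8: YES.
Slack = (n − k + 1) − d = 0.
The code is MDS (slack = 0).
Description: the claimed parameters are [9, 2, 8]_13; such a code would be MDS (meets Singleton bound).


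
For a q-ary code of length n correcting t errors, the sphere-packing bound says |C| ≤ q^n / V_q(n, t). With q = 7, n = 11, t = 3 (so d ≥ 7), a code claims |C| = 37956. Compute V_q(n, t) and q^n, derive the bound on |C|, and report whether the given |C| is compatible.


V_q(n, t) = 37687, q^n = 1977326743, Hamming bound = 52467, |C| = 37956 ≤ bound (satisfied).

Step 1: Compute V_q(n, t) = Σ_{j=0}^3 C(n, j) (q−1)^j.
  j = 0: C(11,0)·(6)^0 = 1·1 = 1.
  j = 1: C(11,1)·(6)^1 = 11·6 = 66.
  j = 2: C(11,2)·(6)^2 = 55·36 = 1980.
  j = 3: C(11,3)·(6)^3 = 165·216 = 35640.
  V_q(n, t) = 1 + 66 + 1980 + 35640 = 37687.
Step 2: q^n = 7^11 = 1977326743.
Step 3: Hamming bound ⌊q^n / V_q(n,t)⌋ = ⌊1977326743/37687⌋ = 52467.
Step 4: Compare |C| = 37956 to 52467: satisfied.
The claimed |C| lies below the Hamming bound.


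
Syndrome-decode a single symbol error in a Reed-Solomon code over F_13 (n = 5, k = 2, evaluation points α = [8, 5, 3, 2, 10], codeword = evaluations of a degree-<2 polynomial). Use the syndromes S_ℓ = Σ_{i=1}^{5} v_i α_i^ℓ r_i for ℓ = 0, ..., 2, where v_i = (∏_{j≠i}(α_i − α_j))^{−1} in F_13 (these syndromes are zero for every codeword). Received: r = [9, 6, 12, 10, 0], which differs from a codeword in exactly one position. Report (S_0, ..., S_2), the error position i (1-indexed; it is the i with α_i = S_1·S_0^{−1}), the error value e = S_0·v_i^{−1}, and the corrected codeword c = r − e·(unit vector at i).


S = (10, 11, 3), error at position 2, error magnitude e = 3, c = [9, 3, 12, 10, 0].

Step 1: column multipliers v_i = (∏_{j≠i}(α_i − α_j))^{−1} mod 13.
  i = 1 (α = 8): (8−5)(8−3)(8−2)(8−10) = 3·5·6·(−2) = −180 ≡ 2, so v_1 = 2^{−1} = 7 (mod 13).
  i = 2 (α = 5): (5−8)(5−3)(5−2)(5−10) = (−3)·2·3·(−5) = 90 ≡ 12, so v_2 = 12^{−1} = 12 (mod 13).
  i = 3 (α = 3): (3−8)(3−5)(3−2)(3−10) = (−5)·(−2)·1·(−7) = −70 ≡ 8, so v_3 = 8^{−1} = 5 (mod 13).
  i = 4 (α = 2): (2−8)(2−5)(2−3)(2−10) = (−6)·(−3)·(−1)·(−8) = 144 ≡ 1, so v_4 = 1^{−1} = 1 (mod 13).
  i = 5 (α = 10): (10−8)(10−5)(10−3)(10−2) = 2·5·7·8 = 560 ≡ 1, so v_5 = 1^{−1} = 1 (mod 13).
  v = [7, 12, 5, 1, 1].
Step 2: syndromes of r = [9, 6, 12, 10, 0] (all sums mod 13).
  S_0 = Σ v_i r_i = 7·9 + 12·6 + 5·12 + 1·10 + 1·0 = 205 ≡ 10.
  S_1 = Σ v_i α_i r_i = 7·8·9 + 12·5·6 + 5·3·12 + 1·2·10 + 1·10·0 = 1064 ≡ 11.
  α_i^2 mod 13 = [12, 12, 9, 4, 9].
  S_2 = Σ v_i α_i^2 r_i = 7·12·9 + 12·12·6 + 5·9·12 + 1·4·10 + 1·9·0 = 2200 ≡ 3.
  S = (10, 11, 3) ≠ 0, so r is not a codeword (an error is present).
Step 3: locate the error. For a single error e at position i, S_ℓ = v_i·e·α_i^ℓ, so α_err = S_1/S_0.
  S_0^{−1} = 10^{−1} = 4 (mod 13), so α_err = 11·4 = 44 ≡ 5 = α_2. Error position i = 2.
  Consistency check: S_2/S_1 = 3·6 = 18 ≡ 5 = α_err ✓ (single-error assumption holds).
Step 4: error magnitude e = S_0/v_2 = S_0·∏_{j≠2}(α_2 − α_j) = 10·12 = 120 ≡ 3 (mod 13).
Step 5: correct position 2: c_2 = r_2 − e = 6 − 3 ≡ 3 (mod 13). Hence c = [9, 3, 12, 10, 0].
  Check: interpolating c through the α_i gives m(x) = 6 + 2·x (degree < 2) with m(α_i) = c_i for every i, so c is indeed a codeword.


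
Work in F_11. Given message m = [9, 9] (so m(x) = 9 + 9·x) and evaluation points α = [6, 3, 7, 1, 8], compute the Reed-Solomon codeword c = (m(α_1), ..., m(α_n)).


c = [8, 3, 6, 7, 4]

Message polynomial: m(x) = 9 + 9·x (mod 11).
For each evaluation point α_i, compute m(α_i) mod 11:
  α_1 = 6: Horner steps 9 → 8, so m(6) = 8.
  α_2 = 3: Horner steps 9 → 3, so m(3) = 3.
  α_3 = 7: Horner steps 9 → 6, so m(7) = 6.
  α_4 = 1: Horner steps 9 → 7, so m(1) = 7.
  α_5 = 8: Horner steps 9 → 4, so m(8) = 4.
Codeword c = [8, 3, 6, 7, 4] ∈ F_11^5.


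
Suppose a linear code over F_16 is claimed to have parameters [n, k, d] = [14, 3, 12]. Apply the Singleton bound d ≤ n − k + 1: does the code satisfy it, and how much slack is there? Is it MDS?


Singleton RHS = n − k + 1 = 12, slack = 0, bound satisfied, MDS.

Singleton bound: d ≤ n − k + 1.
Here n = 14, k = 3, so n − k + 1 = 12.
Given d = 12, check d ≤ 12: YES.
Slack = (n − k + 1) − d = 0.
The code is MDS (slack = 0).
Description: the claimed parameters are [14, 3, 12]_16; such a code would be MDS (meets Singleton bound).


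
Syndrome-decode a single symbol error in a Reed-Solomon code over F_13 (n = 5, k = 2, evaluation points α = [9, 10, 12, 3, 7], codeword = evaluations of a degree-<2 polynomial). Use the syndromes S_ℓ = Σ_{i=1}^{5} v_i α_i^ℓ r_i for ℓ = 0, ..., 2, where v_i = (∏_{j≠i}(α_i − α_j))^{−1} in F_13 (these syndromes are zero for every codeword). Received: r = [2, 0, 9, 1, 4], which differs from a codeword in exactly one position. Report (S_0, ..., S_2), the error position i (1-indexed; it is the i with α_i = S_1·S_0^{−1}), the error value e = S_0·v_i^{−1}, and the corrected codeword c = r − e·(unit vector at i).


S = (5, 9, 11), error at position 5, error magnitude e = 11, c = [2, 0, 9, 1, 6].

Step 1: column multipliers v_i = (∏_{j≠i}(α_i − α_j))^{−1} mod 13.
  i = 1 (α = 9): (9−10)(9−12)(9−3)(9−7) = (−1)·(−3)·6·2 = 36 ≡ 10, so v_1 = 10^{−1} = 4 (mod 13).
  i = 2 (α = 10): (10−9)(10−12)(10−3)(10−7) = 1·(−2)·7·3 = −42 ≡ 10, so v_2 = 10^{−1} = 4 (mod 13).
  i = 3 (α = 12): (12−9)(12−10)(12−3)(12−7) = 3·2·9·5 = 270 ≡ 10, so v_3 = 10^{−1} = 4 (mod 13).
  i = 4 (α = 3): (3−9)(3−10)(3−12)(3−7) = (−6)·(−7)·(−9)·(−4) = 1512 ≡ 4, so v_4 = 4^{−1} = 10 (mod 13).
  i = 5 (α = 7): (7−9)(7−10)(7−12)(7−3) = (−2)·(−3)·(−5)·4 = −120 ≡ 10, so v_5 = 10^{−1} = 4 (mod 13).
  v = [4, 4, 4, 10, 4].
Step 2: syndromes of r = [2, 0, 9, 1, 4] (all sums mod 13).
  S_0 = Σ v_i r_i = 4·2 + 4·0 + 4·9 + 10·1 + 4·4 = 70 ≡ 5.
  S_1 = Σ v_i α_i r_i = 4·9·2 + 4·10·0 + 4·12·9 + 10·3·1 + 4·7·4 = 646 ≡ 9.
  α_i^2 mod 13 = [3, 9, 1, 9, 10].
  S_2 = Σ v_i α_i^2 r_i = 4·3·2 + 4·9·0 + 4·1·9 + 10·9·1 + 4·10·4 = 310 ≡ 11.
  S = (5, 9, 11) ≠ 0, so r is not a codeword (an error is present).
Step 3: locate the error. For a single error e at position i, S_ℓ = v_i·e·α_i^ℓ, so α_err = S_1/S_0.
  S_0^{−1} = 5^{−1} = 8 (mod 13), so α_err = 9·8 = 72 ≡ 7 = α_5. Error position i = 5.
  Consistency check: S_2/S_1 = 11·3 = 33 ≡ 7 = α_err ✓ (single-error assumption holds).
Step 4: error magnitude e = S_0/v_5 = S_0·∏_{j≠5}(α_5 − α_j) = 5·10 = 50 ≡ 11 (mod 13).
Step 5: correct position 5: c_5 = r_5 − e = 4 − 11 ≡ 6 (mod 13). Hence c = [2, 0, 9, 1, 6].
  Check: interpolating c through the α_i gives m(x) = 7 + 11·x (degree < 2) with m(α_i) = c_i for every i, so c is indeed a codeword.


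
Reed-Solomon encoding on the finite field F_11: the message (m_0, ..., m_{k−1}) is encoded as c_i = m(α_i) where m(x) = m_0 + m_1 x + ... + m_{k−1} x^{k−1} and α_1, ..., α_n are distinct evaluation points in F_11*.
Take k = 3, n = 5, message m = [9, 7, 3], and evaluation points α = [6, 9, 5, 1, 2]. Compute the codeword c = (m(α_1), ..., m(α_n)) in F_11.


c = [5, 7, 9, 8, 2]

Message polynomial: m(x) = 9 + 7·x + 3·x^2 (mod 11).
For each evaluation point α_i, compute m(α_i) mod 11:
  α_1 = 6: Horner steps 3 → 3 → 5, so m(6) = 5.
  α_2 = 9: Horner steps 3 → 1 → 7, so m(9) = 7.
  α_3 = 5: Horner steps 3 → 0 → 9, so m(5) = 9.
  α_4 = 1: Horner steps 3 → 10 → 8, so m(1) = 8.
  α_5 = 2: Horner steps 3 → 2 → 2, so m(2) = 2.
Codeword c = [5, 7, 9, 8, 2] ∈ F_11^5.


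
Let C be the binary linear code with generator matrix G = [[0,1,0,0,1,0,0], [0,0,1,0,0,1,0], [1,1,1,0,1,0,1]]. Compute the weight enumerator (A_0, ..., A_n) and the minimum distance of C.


Weight distribution: A_0 = 1, A_2 = 2, A_3 = 2, A_4 = 1, A_5 = 2. Minimum distance d = 2.

Enumerate all 2^3 = 8 messages m ∈ F_2^3.
For each, compute codeword c = mG in F_2^7, then tally its weight.
  m = 000 → c = 0000000, weight = 0.
  m = 100 → c = 0100100, weight = 2.
  m = 010 → c = 0010010, weight = 2.
  m = 110 → c = 0110110, weight = 4.
  m = 001 → c = 1110101, weight = 5.
  m = 101 → c = 1010001, weight = 3.
  m = 011 → c = 1100111, weight = 5.
  m = 111 → c = 1000011, weight = 3.
Tally weights:
  weight 0: 1 codewords.
  weight 2: 2 codewords.
  weight 3: 2 codewords.
  weight 4: 1 codewords.
  weight 5: 2 codewords.
Minimum distance d = smallest w > 0 with A_w > 0 = 2.
Sanity: Σ A_w = 8 = 2^3 = 8 ✓.


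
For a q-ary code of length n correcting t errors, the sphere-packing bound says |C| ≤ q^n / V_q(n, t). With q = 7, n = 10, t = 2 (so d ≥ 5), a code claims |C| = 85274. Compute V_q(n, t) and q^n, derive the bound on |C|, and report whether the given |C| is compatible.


V_q(n, t) = 1681, q^n = 282475249, Hamming bound = 168040, |C| = 85274 ≤ bound (satisfied).

Step 1: Compute V_q(n, t) = Σ_{j=0}^2 C(n, j) (q−1)^j.
  j = 0: C(10,0)·(6)^0 = 1·1 = 1.
  j = 1: C(10,1)·(6)^1 = 10·6 = 60.
  j = 2: C(10,2)·(6)^2 = 45·36 = 1620.
  V_q(n, t) = 1 + 60 + 1620 = 1681.
Step 2: q^n = 7^10 = 282475249.
Step 3: Hamming bound ⌊q^n / V_q(n,t)⌋ = ⌊282475249/1681⌋ = 168040.
Step 4: Compare |C| = 85274 to 168040: satisfied.
The claimed |C| lies below the Hamming bound.


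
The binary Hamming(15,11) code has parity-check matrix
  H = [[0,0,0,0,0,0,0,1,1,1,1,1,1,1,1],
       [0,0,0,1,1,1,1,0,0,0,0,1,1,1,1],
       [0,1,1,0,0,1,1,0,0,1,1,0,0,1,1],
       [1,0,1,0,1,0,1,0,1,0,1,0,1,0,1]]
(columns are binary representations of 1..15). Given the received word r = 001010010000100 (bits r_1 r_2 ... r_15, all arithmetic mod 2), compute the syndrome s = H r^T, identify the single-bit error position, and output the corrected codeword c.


s = (0, 0, 1, 1)^T, error position = 3, corrected codeword c = 000010010000100

Compute s = H r^T mod 2 one row at a time:
  s_1 = 1 + 0 + 0 + 0 + 0 + 1 + 0 + 0 = 2 ≡ 0 (mod 2).
  s_2 = 0 + 1 + 0 + 0 + 0 + 1 + 0 + 0 = 2 ≡ 0 (mod 2).
  s_3 = 0 + 1 + 0 + 0 + 0 + 0 + 0 + 0 = 1 ≡ 1 (mod 2).
  s_4 = 0 + 1 + 1 + 0 + 0 + 0 + 1 + 0 = 3 ≡ 1 (mod 2).
s = (0, 0, 1, 1)^T — this equals column 3 of H (binary 0011), so error is at position 3.
Correct: flip bit 3 of r = 001010010000100 to get c = 000010010000100.


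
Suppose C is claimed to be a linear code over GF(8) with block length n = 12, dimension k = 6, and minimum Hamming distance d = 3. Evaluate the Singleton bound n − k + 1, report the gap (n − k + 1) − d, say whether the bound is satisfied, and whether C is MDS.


Singleton RHS = n − k + 1 = 7, slack = 4, bound satisfied, not MDS.

Singleton bound: d ≤ n − k + 1.
Here n = 12, k = 6, so n − k + 1 = 7.
Given d = 3, check d ≤ 7: YES.
Slack = (n − k + 1) − d = 4.
The code is NOT MDS (slack = 4 > 0).
Description: the claimed parameters are [12, 6, 3]_8; such a code would be non-MDS.


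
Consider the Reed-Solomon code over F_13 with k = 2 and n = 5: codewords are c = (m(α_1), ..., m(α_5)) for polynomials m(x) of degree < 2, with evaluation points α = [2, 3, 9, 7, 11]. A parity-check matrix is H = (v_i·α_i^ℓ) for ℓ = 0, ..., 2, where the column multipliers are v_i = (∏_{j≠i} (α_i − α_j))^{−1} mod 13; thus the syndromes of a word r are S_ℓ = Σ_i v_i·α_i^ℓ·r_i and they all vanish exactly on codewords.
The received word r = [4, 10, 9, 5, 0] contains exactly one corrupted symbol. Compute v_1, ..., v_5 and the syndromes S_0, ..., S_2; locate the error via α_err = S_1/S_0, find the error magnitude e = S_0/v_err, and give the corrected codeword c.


S = (3, 6, 12), error at position 1, error magnitude e = 9, c = [8, 10, 9, 5, 0].

Step 1: column multipliers v_i = (∏_{j≠i}(α_i − α_j))^{−1} mod 13.
  i = 1 (α = 2): (2−3)(2−9)(2−7)(2−11) = (−1)·(−7)·(−5)·(−9) = 315 ≡ 3, so v_1 = 3^{−1} = 9 (mod 13).
  i = 2 (α = 3): (3−2)(3−9)(3−7)(3−11) = 1·(−6)·(−4)·(−8) = −192 ≡ 3, so v_2 = 3^{−1} = 9 (mod 13).
  i = 3 (α = 9): (9−2)(9−3)(9−7)(9−11) = 7·6·2·(−2) = −168 ≡ 1, so v_3 = 1^{−1} = 1 (mod 13).
  i = 4 (α = 7): (7−2)(7−3)(7−9)(7−11) = 5·4·(−2)·(−4) = 160 ≡ 4, so v_4 = 4^{−1} = 10 (mod 13).
  i = 5 (α = 11): (11−2)(11−3)(11−9)(11−7) = 9·8·2·4 = 576 ≡ 4, so v_5 = 4^{−1} = 10 (mod 13).
  v = [9, 9, 1, 10, 10].
Step 2: syndromes of r = [4, 10, 9, 5, 0] (all sums mod 13).
  S_0 = Σ v_i r_i = 9·4 + 9·10 + 1·9 + 10·5 + 10·0 = 185 ≡ 3.
  S_1 = Σ v_i α_i r_i = 9·2·4 + 9·3·10 + 1·9·9 + 10·7·5 + 10·11·0 = 773 ≡ 6.
  α_i^2 mod 13 = [4, 9, 3, 10, 4].
  S_2 = Σ v_i α_i^2 r_i = 9·4·4 + 9·9·10 + 1·3·9 + 10·10·5 + 10·4·0 = 1481 ≡ 12.
  S = (3, 6, 12) ≠ 0, so r is not a codeword (an error is present).
Step 3: locate the error. For a single error e at position i, S_ℓ = v_i·e·α_i^ℓ, so α_err = S_1/S_0.
  S_0^{−1} = 3^{−1} = 9 (mod 13), so α_err = 6·9 = 54 ≡ 2 = α_1. Error position i = 1.
  Consistency check: S_2/S_1 = 12·11 = 132 ≡ 2 = α_err ✓ (single-error assumption holds).
Step 4: error magnitude e = S_0/v_1 = S_0·∏_{j≠1}(α_1 − α_j) = 3·3 = 9 ≡ 9 (mod 13).
Step 5: correct position 1: c_1 = r_1 − e = 4 − 9 ≡ 8 (mod 13). Hence c = [8, 10, 9, 5, 0].
  Check: interpolating c through the α_i gives m(x) = 4 + 2·x (degree < 2) with m(α_i) = c_i for every i, so c is indeed a codeword.


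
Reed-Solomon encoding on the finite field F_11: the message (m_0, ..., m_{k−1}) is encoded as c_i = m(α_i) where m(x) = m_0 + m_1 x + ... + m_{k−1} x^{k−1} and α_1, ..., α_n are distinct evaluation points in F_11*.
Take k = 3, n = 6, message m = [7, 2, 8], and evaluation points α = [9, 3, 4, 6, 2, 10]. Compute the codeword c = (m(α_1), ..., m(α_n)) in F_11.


c = [2, 8, 0, 10, 10, 2]

Message polynomial: m(x) = 7 + 2·x + 8·x^2 (mod 11).
For each evaluation point α_i, compute m(α_i) mod 11:
  α_1 = 9: Horner steps 8 → 8 → 2, so m(9) = 2.
  α_2 = 3: Horner steps 8 → 4 → 8, so m(3) = 8.
  α_3 = 4: Horner steps 8 → 1 → 0, so m(4) = 0.
  α_4 = 6: Horner steps 8 → 6 → 10, so m(6) = 10.
  α_5 = 2: Horner steps 8 → 7 → 10, so m(2) = 10.
  α_6 = 10: Horner steps 8 → 5 → 2, so m(10) = 2.
Codeword c = [2, 8, 0, 10, 10, 2] ∈ F_11^6.


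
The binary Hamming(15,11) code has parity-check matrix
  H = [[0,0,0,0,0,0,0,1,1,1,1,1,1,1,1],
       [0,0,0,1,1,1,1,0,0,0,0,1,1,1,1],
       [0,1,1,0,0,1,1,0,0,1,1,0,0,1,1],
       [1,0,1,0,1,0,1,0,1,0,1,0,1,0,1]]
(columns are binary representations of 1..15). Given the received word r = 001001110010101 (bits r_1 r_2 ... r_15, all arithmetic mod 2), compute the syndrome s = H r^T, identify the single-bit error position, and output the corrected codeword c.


s = (0, 0, 1, 1)^T, error position = 3, corrected codeword c = 000001110010101

Compute s = H r^T mod 2 one row at a time:
  s_1 = 1 + 0 + 0 + 1 + 0 + 1 + 0 + 1 = 4 ≡ 0 (mod 2).
  s_2 = 0 + 0 + 1 + 1 + 0 + 1 + 0 + 1 = 4 ≡ 0 (mod 2).
  s_3 = 0 + 1 + 1 + 1 + 0 + 1 + 0 + 1 = 5 ≡ 1 (mod 2).
  s_4 = 0 + 1 + 0 + 1 + 0 + 1 + 1 + 1 = 5 ≡ 1 (mod 2).
s = (0, 0, 1, 1)^T — this equals column 3 of H (binary 0011), so error is at position 3.
Correct: flip bit 3 of r = 001001110010101 to get c = 000001110010101.


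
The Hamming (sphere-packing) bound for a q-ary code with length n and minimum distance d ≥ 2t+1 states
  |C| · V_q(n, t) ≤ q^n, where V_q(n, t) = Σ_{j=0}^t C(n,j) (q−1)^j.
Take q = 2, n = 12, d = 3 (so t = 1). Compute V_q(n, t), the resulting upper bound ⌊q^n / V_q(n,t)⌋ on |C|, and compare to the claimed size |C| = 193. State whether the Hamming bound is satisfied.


V_q(n, t) = 13, q^n = 4096, Hamming bound = 315, |C| = 193 ≤ bound (satisfied).

Step 1: Compute V_q(n, t) = Σ_{j=0}^1 C(n, j) (q−1)^j.
  j = 0: C(12,0)·(1)^0 = 1·1 = 1.
  j = 1: C(12,1)·(1)^1 = 12·1 = 12.
  V_q(n, t) = 1 + 12 = 13.
Step 2: q^n = 2^12 = 4096.
Step 3: Hamming bound ⌊q^n / V_q(n,t)⌋ = ⌊4096/13⌋ = 315.
Step 4: Compare |C| = 193 to 315: satisfied.
The claimed |C| lies below the Hamming bound.


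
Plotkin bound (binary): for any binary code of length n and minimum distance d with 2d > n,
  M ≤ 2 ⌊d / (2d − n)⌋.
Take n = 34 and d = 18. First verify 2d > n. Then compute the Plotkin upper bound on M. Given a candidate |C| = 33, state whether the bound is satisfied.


Plotkin bound M ≤ 18; given |C| = 33 > bound (violated).

Check applicability: 2d = 36, n = 34.
2d − n = 2 > 0, so Plotkin applies.
Compute d/(2d−n) = 18/2 ≈ 9.0000.
⌊d/(2d−n)⌋ = 9.
Plotkin bound: M ≤ 2·9 = 18.
Given |C| = 33, check: VIOLATED.
This |C| is above the Plotkin bound, so no binary code with n = 34, d = 18 and 33 codewords exists.


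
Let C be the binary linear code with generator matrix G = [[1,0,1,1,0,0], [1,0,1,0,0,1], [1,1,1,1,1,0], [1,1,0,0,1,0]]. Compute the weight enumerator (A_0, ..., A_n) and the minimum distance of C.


Weight distribution: A_0 = 1, A_1 = 1, A_2 = 4, A_3 = 4, A_4 = 3, A_5 = 3. Minimum distance d = 1.

Enumerate all 2^4 = 16 messages m ∈ F_2^4.
For each, compute codeword c = mG in F_2^6, then tally its weight.
  m = 0000 → c = 000000, weight = 0.
  m = 1000 → c = 101100, weight = 3.
  m = 0100 → c = 101001, weight = 3.
  m = 1100 → c = 000101, weight = 2.
  m = 0010 → c = 111110, weight = 5.
  m = 1010 → c = 010010, weight = 2.
  m = 0110 → c = 010111, weight = 4.
  m = 1110 → c = 111011, weight = 5.
  m = 0001 → c = 110010, weight = 3.
  m = 1001 → c = 011110, weight = 4.
  m = 0101 → c = 011011, weight = 4.
  m = 1101 → c = 110111, weight = 5.
  m = 0011 → c = 001100, weight = 2.
  m = 1011 → c = 100000, weight = 1.
  m = 0111 → c = 100101, weight = 3.
  m = 1111 → c = 001001, weight = 2.
Tally weights:
  weight 0: 1 codewords.
  weight 1: 1 codewords.
  weight 2: 4 codewords.
  weight 3: 4 codewords.
  weight 4: 3 codewords.
  weight 5: 3 codewords.
Minimum distance d = smallest w > 0 with A_w > 0 = 1.
Sanity: Σ A_w = 16 = 2^4 = 16 ✓.


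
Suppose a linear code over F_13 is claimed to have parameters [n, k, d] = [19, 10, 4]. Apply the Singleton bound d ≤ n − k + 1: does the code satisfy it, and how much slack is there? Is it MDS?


Singleton RHS = n − k + 1 = 10, slack = 6, bound satisfied, not MDS.

Singleton bound: d ≤ n − k + 1.
Here n = 19, k = 10, so n − k + 1 = 10.
Given d = 4, check d ≤ 10: YES.
Slack = (n − k + 1) − d = 6.
The code is NOT MDS (slack = 6 > 0).
Description: the claimed parameters are [19, 10, 4]_13; such a code would be non-MDS.


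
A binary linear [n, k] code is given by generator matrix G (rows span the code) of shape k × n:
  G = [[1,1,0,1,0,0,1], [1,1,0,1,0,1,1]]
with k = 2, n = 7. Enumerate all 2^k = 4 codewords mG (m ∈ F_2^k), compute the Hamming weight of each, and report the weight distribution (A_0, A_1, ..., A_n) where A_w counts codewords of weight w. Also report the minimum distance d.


Weight distribution: A_0 = 1, A_1 = 1, A_4 = 1, A_5 = 1. Minimum distance d = 1.

Enumerate all 2^2 = 4 messages m ∈ F_2^2.
For each, compute codeword c = mG in F_2^7, then tally its weight.
  m = 00 → c = 0000000, weight = 0.
  m = 10 → c = 1101001, weight = 4.
  m = 01 → c = 1101011, weight = 5.
  m = 11 → c = 0000010, weight = 1.
Tally weights:
  weight 0: 1 codewords.
  weight 1: 1 codewords.
  weight 4: 1 codewords.
  weight 5: 1 codewords.
Minimum distance d = smallest w > 0 with A_w > 0 = 1.
Sanity: Σ A_w = 4 = 2^2 = 4 ✓.


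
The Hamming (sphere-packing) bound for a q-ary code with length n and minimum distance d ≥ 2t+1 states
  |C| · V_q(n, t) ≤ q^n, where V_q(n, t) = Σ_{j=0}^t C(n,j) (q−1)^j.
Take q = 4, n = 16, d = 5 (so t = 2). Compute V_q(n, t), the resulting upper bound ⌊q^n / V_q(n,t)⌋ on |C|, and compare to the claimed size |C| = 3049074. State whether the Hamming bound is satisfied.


V_q(n, t) = 1129, q^n = 4294967296, Hamming bound = 3804222, |C| = 3049074 ≤ bound (satisfied).

Step 1: Compute V_q(n, t) = Σ_{j=0}^2 C(n, j) (q−1)^j.
  j = 0: C(16,0)·(3)^0 = 1·1 = 1.
  j = 1: C(16,1)·(3)^1 = 16·3 = 48.
  j = 2: C(16,2)·(3)^2 = 120·9 = 1080.
  V_q(n, t) = 1 + 48 + 1080 = 1129.
Step 2: q^n = 4^16 = 4294967296.
Step 3: Hamming bound ⌊q^n / V_q(n,t)⌋ = ⌊4294967296/1129⌋ = 3804222.
Step 4: Compare |C| = 3049074 to 3804222: satisfied.
The claimed |C| lies below the Hamming bound.


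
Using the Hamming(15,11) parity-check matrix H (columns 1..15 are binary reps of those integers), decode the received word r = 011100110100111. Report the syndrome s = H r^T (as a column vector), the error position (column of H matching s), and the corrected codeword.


s = (1, 1, 0, 0)^T, error position = 12, corrected codeword c = 011100110101111

Compute s = H r^T mod 2 one row at a time:
  s_1 = 1 + 0 + 1 + 0 + 0 + 1 + 1 + 1 = 5 ≡ 1 (mod 2).
  s_2 = 1 + 0 + 0 + 1 + 0 + 1 + 1 + 1 = 5 ≡ 1 (mod 2).
  s_3 = 1 + 1 + 0 + 1 + 1 + 0 + 1 + 1 = 6 ≡ 0 (mod 2).
  s_4 = 0 + 1 + 0 + 1 + 0 + 0 + 1 + 1 = 4 ≡ 0 (mod 2).
s = (1, 1, 0, 0)^T — this equals column 12 of H (binary 1100), so error is at position 12.
Correct: flip bit 12 of r = 011100110100111 to get c = 011100110101111.


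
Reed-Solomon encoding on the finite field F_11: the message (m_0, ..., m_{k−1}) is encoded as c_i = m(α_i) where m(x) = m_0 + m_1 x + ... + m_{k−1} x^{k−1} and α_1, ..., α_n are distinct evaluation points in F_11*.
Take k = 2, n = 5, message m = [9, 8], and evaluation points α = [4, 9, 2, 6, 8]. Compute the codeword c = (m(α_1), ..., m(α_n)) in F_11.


c = [8, 4, 3, 2, 7]

Message polynomial: m(x) = 9 + 8·x (mod 11).
For each evaluation point α_i, compute m(α_i) mod 11:
  α_1 = 4: Horner steps 8 → 8, so m(4) = 8.
  α_2 = 9: Horner steps 8 → 4, so m(9) = 4.
  α_3 = 2: Horner steps 8 → 3, so m(2) = 3.
  α_4 = 6: Horner steps 8 → 2, so m(6) = 2.
  α_5 = 8: Horner steps 8 → 7, so m(8) = 7.
Codeword c = [8, 4, 3, 2, 7] ∈ F_11^5.


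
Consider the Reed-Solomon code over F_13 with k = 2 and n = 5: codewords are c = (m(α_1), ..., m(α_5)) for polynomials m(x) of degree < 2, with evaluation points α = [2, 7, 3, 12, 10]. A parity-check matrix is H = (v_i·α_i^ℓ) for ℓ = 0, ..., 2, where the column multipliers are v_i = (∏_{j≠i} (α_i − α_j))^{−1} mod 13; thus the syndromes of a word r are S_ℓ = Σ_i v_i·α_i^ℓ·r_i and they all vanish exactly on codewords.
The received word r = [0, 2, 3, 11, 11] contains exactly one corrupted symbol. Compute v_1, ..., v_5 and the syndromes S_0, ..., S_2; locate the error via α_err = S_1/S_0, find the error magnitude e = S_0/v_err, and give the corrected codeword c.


S = (11, 2, 11), error at position 4, error magnitude e = 7, c = [0, 2, 3, 4, 11].

Step 1: column multipliers v_i = (∏_{j≠i}(α_i − α_j))^{−1} mod 13.
  i = 1 (α = 2): (2−7)(2−3)(2−12)(2−10) = (−5)·(−1)·(−10)·(−8) = 400 ≡ 10, so v_1 = 10^{−1} = 4 (mod 13).
  i = 2 (α = 7): (7−2)(7−3)(7−12)(7−10) = 5·4·(−5)·(−3) = 300 ≡ 1, so v_2 = 1^{−1} = 1 (mod 13).
  i = 3 (α = 3): (3−2)(3−7)(3−12)(3−10) = 1·(−4)·(−9)·(−7) = −252 ≡ 8, so v_3 = 8^{−1} = 5 (mod 13).
  i = 4 (α = 12): (12−2)(12−7)(12−3)(12−10) = 10·5·9·2 = 900 ≡ 3, so v_4 = 3^{−1} = 9 (mod 13).
  i = 5 (α = 10): (10−2)(10−7)(10−3)(10−12) = 8·3·7·(−2) = −336 ≡ 2, so v_5 = 2^{−1} = 7 (mod 13).
  v = [4, 1, 5, 9, 7].
Step 2: syndromes of r = [0, 2, 3, 11, 11] (all sums mod 13).
  S_0 = Σ v_i r_i = 4·0 + 1·2 + 5·3 + 9·11 + 7·11 = 193 ≡ 11.
  S_1 = Σ v_i α_i r_i = 4·2·0 + 1·7·2 + 5·3·3 + 9·12·11 + 7·10·11 = 2017 ≡ 2.
  α_i^2 mod 13 = [4, 10, 9, 1, 9].
  S_2 = Σ v_i α_i^2 r_i = 4·4·0 + 1·10·2 + 5·9·3 + 9·1·11 + 7·9·11 = 947 ≡ 11.
  S = (11, 2, 11) ≠ 0, so r is not a codeword (an error is present).
Step 3: locate the error. For a single error e at position i, S_ℓ = v_i·e·α_i^ℓ, so α_err = S_1/S_0.
  S_0^{−1} = 11^{−1} = 6 (mod 13), so α_err = 2·6 = 12 ≡ 12 = α_4. Error position i = 4.
  Consistency check: S_2/S_1 = 11·7 = 77 ≡ 12 = α_err ✓ (single-error assumption holds).
Step 4: error magnitude e = S_0/v_4 = S_0·∏_{j≠4}(α_4 − α_j) = 11·3 = 33 ≡ 7 (mod 13).
Step 5: correct position 4: c_4 = r_4 − e = 11 − 7 ≡ 4 (mod 13). Hence c = [0, 2, 3, 4, 11].
  Check: interpolating c through the α_i gives m(x) = 7 + 3·x (degree < 2) with m(α_i) = c_i for every i, so c is indeed a codeword.


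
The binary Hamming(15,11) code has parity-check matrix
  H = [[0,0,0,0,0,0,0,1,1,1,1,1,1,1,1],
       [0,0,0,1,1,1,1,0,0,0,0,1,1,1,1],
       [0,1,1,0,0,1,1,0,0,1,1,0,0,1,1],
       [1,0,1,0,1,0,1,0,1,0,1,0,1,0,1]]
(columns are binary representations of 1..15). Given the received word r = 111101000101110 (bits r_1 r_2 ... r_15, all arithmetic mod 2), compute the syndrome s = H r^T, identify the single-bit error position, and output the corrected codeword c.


s = (0, 1, 1, 1)^T, error position = 7, corrected codeword c = 111101100101110

Compute s = H r^T mod 2 one row at a time:
  s_1 = 0 + 0 + 1 + 0 + 1 + 1 + 1 + 0 = 4 ≡ 0 (mod 2).
  s_2 = 1 + 0 + 1 + 0 + 1 + 1 + 1 + 0 = 5 ≡ 1 (mod 2).
  s_3 = 1 + 1 + 1 + 0 + 1 + 0 + 1 + 0 = 5 ≡ 1 (mod 2).
  s_4 = 1 + 1 + 0 + 0 + 0 + 0 + 1 + 0 = 3 ≡ 1 (mod 2).
s = (0, 1, 1, 1)^T — this equals column 7 of H (binary 0111), so error is at position 7.
Correct: flip bit 7 of r = 111101000101110 to get c = 111101100101110.


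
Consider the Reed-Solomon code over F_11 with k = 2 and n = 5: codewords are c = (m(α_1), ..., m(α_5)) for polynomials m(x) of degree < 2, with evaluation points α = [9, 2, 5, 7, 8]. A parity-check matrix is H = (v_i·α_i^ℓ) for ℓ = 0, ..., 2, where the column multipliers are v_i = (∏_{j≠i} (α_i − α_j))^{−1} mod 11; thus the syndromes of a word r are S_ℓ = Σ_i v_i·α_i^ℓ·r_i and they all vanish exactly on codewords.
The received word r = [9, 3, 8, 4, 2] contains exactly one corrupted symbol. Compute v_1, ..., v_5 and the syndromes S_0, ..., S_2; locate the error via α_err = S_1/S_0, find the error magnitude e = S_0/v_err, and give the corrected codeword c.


S = (9, 4, 3), error at position 1, error magnitude e = 9, c = [0, 3, 8, 4, 2].

Step 1: column multipliers v_i = (∏_{j≠i}(α_i − α_j))^{−1} mod 11.
  i = 1 (α = 9): (9−2)(9−5)(9−7)(9−8) = 7·4·2·1 = 56 ≡ 1, so v_1 = 1^{−1} = 1 (mod 11).
  i = 2 (α = 2): (2−9)(2−5)(2−7)(2−8) = (−7)·(−3)·(−5)·(−6) = 630 ≡ 3, so v_2 = 3^{−1} = 4 (mod 11).
  i = 3 (α = 5): (5−9)(5−2)(5−7)(5−8) = (−4)·3·(−2)·(−3) = −72 ≡ 5, so v_3 = 5^{−1} = 9 (mod 11).
  i = 4 (α = 7): (7−9)(7−2)(7−5)(7−8) = (−2)·5·2·(−1) = 20 ≡ 9, so v_4 = 9^{−1} = 5 (mod 11).
  i = 5 (α = 8): (8−9)(8−2)(8−5)(8−7) = (−1)·6·3·1 = −18 ≡ 4, so v_5 = 4^{−1} = 3 (mod 11).
  v = [1, 4, 9, 5, 3].
Step 2: syndromes of r = [9, 3, 8, 4, 2] (all sums mod 11).
  S_0 = Σ v_i r_i = 1·9 + 4·3 + 9·8 + 5·4 + 3·2 = 119 ≡ 9.
  S_1 = Σ v_i α_i r_i = 1·9·9 + 4·2·3 + 9·5·8 + 5·7·4 + 3·8·2 = 653 ≡ 4.
  α_i^2 mod 11 = [4, 4, 3, 5, 9].
  S_2 = Σ v_i α_i^2 r_i = 1·4·9 + 4·4·3 + 9·3·8 + 5·5·4 + 3·9·2 = 454 ≡ 3.
  S = (9, 4, 3) ≠ 0, so r is not a codeword (an error is present).
Step 3: locate the error. For a single error e at position i, S_ℓ = v_i·e·α_i^ℓ, so α_err = S_1/S_0.
  S_0^{−1} = 9^{−1} = 5 (mod 11), so α_err = 4·5 = 20 ≡ 9 = α_1. Error position i = 1.
  Consistency check: S_2/S_1 = 3·3 = 9 ≡ 9 = α_err ✓ (single-error assumption holds).
Step 4: error magnitude e = S_0/v_1 = S_0·∏_{j≠1}(α_1 − α_j) = 9·1 = 9 ≡ 9 (mod 11).
Step 5: correct position 1: c_1 = r_1 − e = 9 − 9 ≡ 0 (mod 11). Hence c = [0, 3, 8, 4, 2].
  Check: interpolating c through the α_i gives m(x) = 7 + 9·x (degree < 2) with m(α_i) = c_i for every i, so c is indeed a codeword.


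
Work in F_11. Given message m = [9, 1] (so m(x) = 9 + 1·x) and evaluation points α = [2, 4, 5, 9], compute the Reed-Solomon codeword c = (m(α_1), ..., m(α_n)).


c = [0, 2, 3, 7]

Message polynomial: m(x) = 9 + 1·x (mod 11).
For each evaluation point α_i, compute m(α_i) mod 11:
  α_1 = 2: Horner steps 1 → 0, so m(2) = 0.
  α_2 = 4: Horner steps 1 → 2, so m(4) = 2.
  α_3 = 5: Horner steps 1 → 3, so m(5) = 3.
  α_4 = 9: Horner steps 1 → 7, so m(9) = 7.
Codeword c = [0, 2, 3, 7] ∈ F_11^4.


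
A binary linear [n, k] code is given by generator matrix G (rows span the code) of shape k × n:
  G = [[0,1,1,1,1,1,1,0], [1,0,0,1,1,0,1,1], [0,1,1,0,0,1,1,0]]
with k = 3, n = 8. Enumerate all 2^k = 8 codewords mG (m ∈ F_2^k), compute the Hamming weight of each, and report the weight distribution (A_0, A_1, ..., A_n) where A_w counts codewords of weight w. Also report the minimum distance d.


Weight distribution: A_0 = 1, A_2 = 1, A_3 = 1, A_4 = 1, A_5 = 2, A_6 = 1, A_7 = 1. Minimum distance d = 2.

Enumerate all 2^3 = 8 messages m ∈ F_2^3.
For each, compute codeword c = mG in F_2^8, then tally its weight.
  m = 000 → c = 00000000, weight = 0.
  m = 100 → c = 01111110, weight = 6.
  m = 010 → c = 10011011, weight = 5.
  m = 110 → c = 11100101, weight = 5.
  m = 001 → c = 01100110, weight = 4.
  m = 101 → c = 00011000, weight = 2.
  m = 011 → c = 11111101, weight = 7.
  m = 111 → c = 10000011, weight = 3.
Tally weights:
  weight 0: 1 codewords.
  weight 2: 1 codewords.
  weight 3: 1 codewords.
  weight 4: 1 codewords.
  weight 5: 2 codewords.
  weight 6: 1 codewords.
  weight 7: 1 codewords.
Minimum distance d = smallest w > 0 with A_w > 0 = 2.
Sanity: Σ A_w = 8 = 2^3 = 8 ✓.


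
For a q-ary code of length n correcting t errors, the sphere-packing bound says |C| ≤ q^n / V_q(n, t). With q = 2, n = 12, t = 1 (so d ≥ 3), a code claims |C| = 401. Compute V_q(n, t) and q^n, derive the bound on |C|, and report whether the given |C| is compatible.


V_q(n, t) = 13, q^n = 4096, Hamming bound = 315, |C| = 401 > bound (violated).

Step 1: Compute V_q(n, t) = Σ_{j=0}^1 C(n, j) (q−1)^j.
  j = 0: C(12,0)·(1)^0 = 1·1 = 1.
  j = 1: C(12,1)·(1)^1 = 12·1 = 12.
  V_q(n, t) = 1 + 12 = 13.
Step 2: q^n = 2^12 = 4096.
Step 3: Hamming bound ⌊q^n / V_q(n,t)⌋ = ⌊4096/13⌋ = 315.
Step 4: Compare |C| = 401 to 315: violated.
The claimed |C| lies above the Hamming bound, so no 2-ary code of length 12 with d ≥ 3 can have 401 codewords.


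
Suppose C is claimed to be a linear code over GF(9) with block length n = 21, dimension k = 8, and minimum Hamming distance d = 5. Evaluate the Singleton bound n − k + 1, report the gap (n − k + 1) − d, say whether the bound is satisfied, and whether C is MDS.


Singleton RHS = n − k + 1 = 14, slack = 9, bound satisfied, not MDS.

Singleton bound: d ≤ n − k + 1.
Here n = 21, k = 8, so n − k + 1 = 14.
Given d = 5, check d ≤ 14: YES.
Slack = (n − k + 1) − d = 9.
The code is NOT MDS (slack = 9 > 0).
Description: the claimed parameters are [21, 8, 5]_9; such a code would be non-MDS.


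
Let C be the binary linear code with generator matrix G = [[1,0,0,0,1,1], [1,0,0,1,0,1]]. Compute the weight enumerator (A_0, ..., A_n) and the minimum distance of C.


Weight distribution: A_0 = 1, A_2 = 1, A_3 = 2. Minimum distance d = 2.

Enumerate all 2^2 = 4 messages m ∈ F_2^2.
For each, compute codeword c = mG in F_2^6, then tally its weight.
  m = 00 → c = 000000, weight = 0.
  m = 10 → c = 100011, weight = 3.
  m = 01 → c = 100101, weight = 3.
  m = 11 → c = 000110, weight = 2.
Tally weights:
  weight 0: 1 codewords.
  weight 2: 1 codewords.
  weight 3: 2 codewords.
Minimum distance d = smallest w > 0 with A_w > 0 = 2.
Sanity: Σ A_w = 4 = 2^2 = 4 ✓.


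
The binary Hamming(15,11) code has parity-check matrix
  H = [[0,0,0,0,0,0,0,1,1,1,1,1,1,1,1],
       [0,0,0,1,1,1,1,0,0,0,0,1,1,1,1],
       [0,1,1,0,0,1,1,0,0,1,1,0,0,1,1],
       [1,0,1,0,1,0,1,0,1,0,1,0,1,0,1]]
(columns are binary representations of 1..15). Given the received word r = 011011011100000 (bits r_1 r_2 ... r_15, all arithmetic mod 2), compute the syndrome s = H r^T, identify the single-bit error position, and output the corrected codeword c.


s = (1, 0, 0, 1)^T, error position = 9, corrected codeword c = 011011010100000

Compute s = H r^T mod 2 one row at a time:
  s_1 = 1 + 1 + 1 + 0 + 0 + 0 + 0 + 0 = 3 ≡ 1 (mod 2).
  s_2 = 0 + 1 + 1 + 0 + 0 + 0 + 0 + 0 = 2 ≡ 0 (mod 2).
  s_3 = 1 + 1 + 1 + 0 + 1 + 0 + 0 + 0 = 4 ≡ 0 (mod 2).
  s_4 = 0 + 1 + 1 + 0 + 1 + 0 + 0 + 0 = 3 ≡ 1 (mod 2).
s = (1, 0, 0, 1)^T — this equals column 9 of H (binary 1001), so error is at position 9.
Correct: flip bit 9 of r = 011011011100000 to get c = 011011010100000.
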